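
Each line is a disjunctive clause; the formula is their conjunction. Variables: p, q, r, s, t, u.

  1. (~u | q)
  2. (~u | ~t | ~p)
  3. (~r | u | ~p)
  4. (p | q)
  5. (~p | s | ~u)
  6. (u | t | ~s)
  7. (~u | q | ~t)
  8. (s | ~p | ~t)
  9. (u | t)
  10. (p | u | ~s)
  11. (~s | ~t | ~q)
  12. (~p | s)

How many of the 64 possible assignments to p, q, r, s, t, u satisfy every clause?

11

Split on u, then p.
  u=1, p=1: remaining (q,r,s,t) ∈ {(1,0,1,0); (1,1,1,0)} — 2.
  u=1, p=0: r free; 3 ways for (q,s,t) × 2^1 = 6.
  u=0, p=1: remaining (q,r,s,t) ∈ {(0,0,1,1)} — 1.
  u=0, p=0: remaining (q,r,s,t) ∈ {(1,0,0,1); (1,1,0,1)} — 2.
Total: 2 + 6 + 1 + 2 = 11.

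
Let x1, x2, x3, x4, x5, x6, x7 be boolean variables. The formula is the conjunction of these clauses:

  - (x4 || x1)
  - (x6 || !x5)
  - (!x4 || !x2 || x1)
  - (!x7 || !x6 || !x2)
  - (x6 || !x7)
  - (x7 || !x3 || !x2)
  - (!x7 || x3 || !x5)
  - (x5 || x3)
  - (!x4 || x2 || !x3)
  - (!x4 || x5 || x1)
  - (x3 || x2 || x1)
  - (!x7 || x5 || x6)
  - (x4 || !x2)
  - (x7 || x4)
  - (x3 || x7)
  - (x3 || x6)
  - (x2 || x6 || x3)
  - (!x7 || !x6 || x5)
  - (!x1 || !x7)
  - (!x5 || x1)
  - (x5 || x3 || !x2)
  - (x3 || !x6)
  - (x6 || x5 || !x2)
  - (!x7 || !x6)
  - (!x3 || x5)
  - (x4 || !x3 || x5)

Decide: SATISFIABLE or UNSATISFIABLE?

x3 = True:
  propagation gives x5=True, x6=True, x1=True, x7=False; an empty clause results — contradiction.
x3 = False:
  propagation gives x5=True, x6=True; an empty clause results — contradiction.
Every branch closes, so no satisfying assignment exists.

UNSATISFIABLE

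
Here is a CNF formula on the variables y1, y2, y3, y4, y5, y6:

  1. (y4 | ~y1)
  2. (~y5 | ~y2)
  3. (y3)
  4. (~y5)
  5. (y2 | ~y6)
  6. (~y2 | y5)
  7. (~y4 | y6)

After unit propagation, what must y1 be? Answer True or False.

False

(y3) stands alone — y3 = True.
(~y5) stands alone — y5 = False.
In (y5 | ~y2), y5 is now false; ~y2 must hold, so y2 = False.
(~y6 | y2) with y2 = False leaves only ~y6, so y6 = False.
From (~y4 | y6) and y6 = False: y4 = False.
(~y1 | y4) with y4 = False leaves only ~y1, so y1 = False.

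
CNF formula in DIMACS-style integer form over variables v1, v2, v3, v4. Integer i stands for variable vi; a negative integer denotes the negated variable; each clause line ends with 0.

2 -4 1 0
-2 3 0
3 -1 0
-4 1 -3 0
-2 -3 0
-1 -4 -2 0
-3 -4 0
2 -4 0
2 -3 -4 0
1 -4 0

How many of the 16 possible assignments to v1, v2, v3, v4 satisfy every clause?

3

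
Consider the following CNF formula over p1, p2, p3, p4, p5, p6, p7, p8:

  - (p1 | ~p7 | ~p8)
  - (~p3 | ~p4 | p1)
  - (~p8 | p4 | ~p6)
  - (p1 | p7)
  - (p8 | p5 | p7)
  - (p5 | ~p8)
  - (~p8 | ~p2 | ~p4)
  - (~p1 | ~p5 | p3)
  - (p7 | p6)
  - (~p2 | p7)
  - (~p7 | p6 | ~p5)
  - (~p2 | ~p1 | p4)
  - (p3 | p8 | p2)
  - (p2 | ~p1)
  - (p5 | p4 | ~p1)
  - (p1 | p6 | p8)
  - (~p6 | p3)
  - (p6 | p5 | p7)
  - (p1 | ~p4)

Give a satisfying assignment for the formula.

Branch on p1: take p1 = True.
  then p2 is forced to True.
  then p7 is forced to True.
  then p4 is forced to True.
  then p8 is forced to False.
The remaining clauses are satisfied by p3 = True, p5 = False, p6 = False.
Every clause has at least one true literal under this assignment.

p1=T, p2=T, p3=T, p4=T, p5=F, p6=F, p7=T, p8=F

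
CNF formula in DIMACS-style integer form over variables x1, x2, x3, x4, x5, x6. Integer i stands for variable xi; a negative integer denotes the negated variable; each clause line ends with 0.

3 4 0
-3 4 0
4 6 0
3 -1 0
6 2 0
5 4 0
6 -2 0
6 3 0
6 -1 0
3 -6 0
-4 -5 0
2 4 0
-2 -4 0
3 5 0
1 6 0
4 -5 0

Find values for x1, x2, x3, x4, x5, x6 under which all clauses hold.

x1=T  x2=F  x3=T  x4=T  x5=F  x6=T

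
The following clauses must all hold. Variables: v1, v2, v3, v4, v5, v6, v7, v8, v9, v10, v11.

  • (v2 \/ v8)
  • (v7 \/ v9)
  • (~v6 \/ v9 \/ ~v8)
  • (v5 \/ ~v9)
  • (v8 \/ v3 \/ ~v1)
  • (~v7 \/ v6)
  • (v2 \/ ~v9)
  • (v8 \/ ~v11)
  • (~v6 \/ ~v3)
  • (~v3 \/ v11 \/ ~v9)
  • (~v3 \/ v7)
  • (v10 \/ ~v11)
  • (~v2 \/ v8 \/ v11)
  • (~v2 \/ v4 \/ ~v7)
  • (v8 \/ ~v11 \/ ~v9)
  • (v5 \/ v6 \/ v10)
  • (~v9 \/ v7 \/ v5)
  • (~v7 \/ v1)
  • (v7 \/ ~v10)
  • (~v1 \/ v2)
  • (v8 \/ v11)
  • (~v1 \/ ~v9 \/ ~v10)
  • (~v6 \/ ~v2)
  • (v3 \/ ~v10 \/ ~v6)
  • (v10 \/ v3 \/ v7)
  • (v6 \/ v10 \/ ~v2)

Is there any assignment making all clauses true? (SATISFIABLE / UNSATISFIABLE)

UNSATISFIABLE

v7 = True:
  propagation gives v6=True, v3=False, v1=True, v8=True; an empty clause results — contradiction.
v7 = False:
  propagation gives v9=True, v5=True, v2=True, v3=False; an empty clause results — contradiction.
Every branch closes, so no satisfying assignment exists.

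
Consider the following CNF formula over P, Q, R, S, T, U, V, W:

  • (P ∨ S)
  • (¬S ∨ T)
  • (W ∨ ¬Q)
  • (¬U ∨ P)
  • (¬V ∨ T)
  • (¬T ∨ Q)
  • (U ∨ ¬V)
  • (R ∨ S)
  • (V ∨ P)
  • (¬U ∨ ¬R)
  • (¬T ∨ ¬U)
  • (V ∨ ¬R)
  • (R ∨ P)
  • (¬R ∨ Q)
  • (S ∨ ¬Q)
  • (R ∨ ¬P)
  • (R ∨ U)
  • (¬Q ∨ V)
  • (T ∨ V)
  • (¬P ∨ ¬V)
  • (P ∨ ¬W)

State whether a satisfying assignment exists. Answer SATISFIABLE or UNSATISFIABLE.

UNSATISFIABLE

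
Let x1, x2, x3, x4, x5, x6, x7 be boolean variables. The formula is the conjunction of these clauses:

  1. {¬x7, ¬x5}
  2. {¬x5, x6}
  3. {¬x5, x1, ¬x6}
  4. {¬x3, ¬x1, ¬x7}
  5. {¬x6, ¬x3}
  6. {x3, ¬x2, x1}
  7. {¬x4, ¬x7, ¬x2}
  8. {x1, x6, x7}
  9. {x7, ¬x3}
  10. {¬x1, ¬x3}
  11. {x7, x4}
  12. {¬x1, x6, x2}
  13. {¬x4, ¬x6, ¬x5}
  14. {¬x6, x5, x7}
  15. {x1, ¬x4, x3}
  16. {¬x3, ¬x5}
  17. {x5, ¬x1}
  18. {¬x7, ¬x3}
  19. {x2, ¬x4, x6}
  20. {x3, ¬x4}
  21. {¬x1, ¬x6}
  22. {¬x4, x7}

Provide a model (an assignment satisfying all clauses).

Branch on x1: take x1 = False.
The remaining clauses are satisfied by x2 = False, x3 = False, x4 = False, x5 = False, x6 = True, x7 = True.

x1=False, x2=False, x3=False, x4=False, x5=False, x6=True, x7=True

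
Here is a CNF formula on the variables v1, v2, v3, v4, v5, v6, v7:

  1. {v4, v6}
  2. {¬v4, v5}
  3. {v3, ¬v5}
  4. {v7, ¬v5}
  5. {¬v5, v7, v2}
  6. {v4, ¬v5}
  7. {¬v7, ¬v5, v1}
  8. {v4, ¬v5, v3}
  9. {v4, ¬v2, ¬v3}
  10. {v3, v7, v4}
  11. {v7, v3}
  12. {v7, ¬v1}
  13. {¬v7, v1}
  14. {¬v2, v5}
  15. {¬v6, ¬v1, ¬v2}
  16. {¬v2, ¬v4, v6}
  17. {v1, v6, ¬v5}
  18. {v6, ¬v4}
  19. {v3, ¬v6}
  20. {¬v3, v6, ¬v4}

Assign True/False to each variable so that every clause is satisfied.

Try v1 = False.
  then v7 is forced to False.
  then v5 is forced to False.
  then v4 is forced to False.
  then v6 is forced to True.
  then v3 is forced to True.
  then v2 is forced to False.

v1=0, v2=0, v3=1, v4=0, v5=0, v6=1, v7=0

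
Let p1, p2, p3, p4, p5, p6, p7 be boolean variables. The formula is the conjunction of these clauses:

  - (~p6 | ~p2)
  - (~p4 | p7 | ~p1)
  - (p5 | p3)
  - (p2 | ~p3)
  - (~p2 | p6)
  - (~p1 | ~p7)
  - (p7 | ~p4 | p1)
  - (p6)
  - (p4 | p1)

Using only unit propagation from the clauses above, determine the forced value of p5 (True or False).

(p6) is a unit clause: p6 = True.
From (~p6 | ~p2) and p6 = True: p2 = False.
From (p2 | ~p3) and p2 = False: p3 = False.
From (p5 | p3) and p3 = False: p5 = True.

True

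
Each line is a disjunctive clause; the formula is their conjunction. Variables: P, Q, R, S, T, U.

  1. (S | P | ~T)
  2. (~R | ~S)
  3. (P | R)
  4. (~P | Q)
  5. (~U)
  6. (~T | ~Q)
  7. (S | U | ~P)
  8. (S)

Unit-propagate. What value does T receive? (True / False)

(~U) is a unit clause: U = False.
(S) stands alone — S = True.
In (~R | ~S), ~S is now false; ~R must hold, so R = False.
(P | R): since R = False, the clause reduces to (P). P = True.
(~P | Q) with P = True leaves only Q, so Q = True.
(~T | ~Q) with Q = True leaves only ~T, so T = False.

False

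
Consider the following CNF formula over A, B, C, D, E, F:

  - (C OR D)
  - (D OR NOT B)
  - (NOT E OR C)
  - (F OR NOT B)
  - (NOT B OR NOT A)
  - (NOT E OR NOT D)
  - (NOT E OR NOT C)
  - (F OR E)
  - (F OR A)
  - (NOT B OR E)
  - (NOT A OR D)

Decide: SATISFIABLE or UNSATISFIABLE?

SATISFIABLE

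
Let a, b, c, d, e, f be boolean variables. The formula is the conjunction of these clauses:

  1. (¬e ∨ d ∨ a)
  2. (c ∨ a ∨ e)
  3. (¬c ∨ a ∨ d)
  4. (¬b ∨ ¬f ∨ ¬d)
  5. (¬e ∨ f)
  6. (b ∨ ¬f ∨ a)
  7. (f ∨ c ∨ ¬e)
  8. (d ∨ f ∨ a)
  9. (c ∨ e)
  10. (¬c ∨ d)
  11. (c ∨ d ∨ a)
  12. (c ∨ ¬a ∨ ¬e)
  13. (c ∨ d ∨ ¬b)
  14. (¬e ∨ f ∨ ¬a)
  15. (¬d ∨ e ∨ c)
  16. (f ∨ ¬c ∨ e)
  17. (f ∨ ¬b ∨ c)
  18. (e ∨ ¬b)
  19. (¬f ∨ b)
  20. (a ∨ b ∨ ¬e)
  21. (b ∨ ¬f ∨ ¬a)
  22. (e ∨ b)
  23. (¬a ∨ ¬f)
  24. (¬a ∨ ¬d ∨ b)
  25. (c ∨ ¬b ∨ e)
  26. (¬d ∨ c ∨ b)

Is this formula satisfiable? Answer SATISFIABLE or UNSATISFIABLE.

UNSATISFIABLE

c = True:
  b = True:
    propagation gives f=False, e=False; an empty clause results — contradiction.
  b = False:
    propagation gives f=False, e=False; an empty clause results — contradiction.
c = False:
  propagation gives e=True, f=True, a=False, d=True; an empty clause results — contradiction.
Every branch closes, so no satisfying assignment exists.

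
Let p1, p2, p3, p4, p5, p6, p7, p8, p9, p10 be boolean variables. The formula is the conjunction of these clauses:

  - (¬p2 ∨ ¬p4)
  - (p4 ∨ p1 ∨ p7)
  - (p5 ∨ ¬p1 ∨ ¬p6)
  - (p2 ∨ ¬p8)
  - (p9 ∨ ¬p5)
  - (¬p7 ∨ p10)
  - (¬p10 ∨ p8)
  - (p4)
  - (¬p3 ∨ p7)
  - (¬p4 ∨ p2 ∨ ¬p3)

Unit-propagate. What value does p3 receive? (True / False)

False

(p4) is a unit clause: p4 = True.
(¬p2 ∨ ¬p4): since p4 = True, the clause reduces to (¬p2). p2 = False.
In (p2 ∨ ¬p8), p2 is now false; ¬p8 must hold, so p8 = False.
From (¬p10 ∨ p8) and p8 = False: p10 = False.
From (p10 ∨ ¬p7) and p10 = False: p7 = False.
In (¬p3 ∨ p7), p7 is now false; ¬p3 must hold, so p3 = False.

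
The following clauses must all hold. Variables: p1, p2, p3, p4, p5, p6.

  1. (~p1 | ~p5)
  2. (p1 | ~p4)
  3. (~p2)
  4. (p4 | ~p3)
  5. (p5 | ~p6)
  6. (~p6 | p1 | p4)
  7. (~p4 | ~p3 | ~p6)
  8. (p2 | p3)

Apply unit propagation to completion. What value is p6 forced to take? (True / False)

(~p2) stands alone — p2 = False.
(p2 | p3): since p2 = False, the clause reduces to (p3). p3 = True.
From (p4 | ~p3) and p3 = True: p4 = True.
(~p4 | p1) with p4 = True leaves only p1, so p1 = True.
In (~p5 | ~p1), ~p1 is now false; ~p5 must hold, so p5 = False.
From (~p6 | p5) and p5 = False: p6 = False.

False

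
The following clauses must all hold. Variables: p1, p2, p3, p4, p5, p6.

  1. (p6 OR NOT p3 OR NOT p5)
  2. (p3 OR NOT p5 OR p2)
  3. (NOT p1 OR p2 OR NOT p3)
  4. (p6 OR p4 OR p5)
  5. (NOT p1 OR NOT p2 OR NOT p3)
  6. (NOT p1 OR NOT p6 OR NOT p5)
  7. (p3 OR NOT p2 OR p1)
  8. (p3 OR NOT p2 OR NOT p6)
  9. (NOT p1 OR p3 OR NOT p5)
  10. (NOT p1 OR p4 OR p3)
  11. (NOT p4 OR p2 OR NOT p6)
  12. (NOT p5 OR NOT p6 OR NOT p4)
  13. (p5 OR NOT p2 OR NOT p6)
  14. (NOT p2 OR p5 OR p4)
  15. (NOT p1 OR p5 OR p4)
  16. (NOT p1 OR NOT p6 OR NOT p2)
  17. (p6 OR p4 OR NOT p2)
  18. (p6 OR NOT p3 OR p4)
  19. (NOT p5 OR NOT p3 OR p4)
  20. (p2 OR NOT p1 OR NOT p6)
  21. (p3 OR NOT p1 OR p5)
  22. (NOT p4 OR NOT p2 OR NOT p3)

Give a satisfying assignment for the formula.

Try p1 = False.
Set p2 = False and propagate.
Try p3 = False.
  then p5 is forced to False.
The remaining clauses are satisfied by p4 = True, p6 = False.

p1 = False, p2 = False, p3 = False, p4 = True, p5 = False, p6 = False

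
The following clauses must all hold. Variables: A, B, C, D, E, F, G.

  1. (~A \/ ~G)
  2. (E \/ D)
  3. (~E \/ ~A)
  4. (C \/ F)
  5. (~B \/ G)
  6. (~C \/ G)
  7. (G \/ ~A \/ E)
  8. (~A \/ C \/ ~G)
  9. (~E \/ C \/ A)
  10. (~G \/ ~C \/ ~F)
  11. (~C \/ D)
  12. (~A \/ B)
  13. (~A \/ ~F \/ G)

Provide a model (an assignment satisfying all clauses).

A=F, B=F, C=T, D=T, E=F, F=F, G=T

Check each clause:
  1. (~A \/ ~G) — ~A is true.
  2. (D \/ E) — D is true.
  3. (~A \/ ~E) — ~E is true.
  4. (C \/ F) — C is true.
  5. (~B \/ G) — ~B is true.
  6. (~C \/ G) — G is true.
  7. (~A \/ G \/ E) — ~A is true.
  8. (~G \/ ~A \/ C) — C is true.
  9. (~E \/ C \/ A) — C is true.
  10. (~F \/ ~C \/ ~G) — ~F is true.
  11. (D \/ ~C) — D is true.
  12. (B \/ ~A) — ~A is true.
  13. (G \/ ~F \/ ~A) — ~F is true.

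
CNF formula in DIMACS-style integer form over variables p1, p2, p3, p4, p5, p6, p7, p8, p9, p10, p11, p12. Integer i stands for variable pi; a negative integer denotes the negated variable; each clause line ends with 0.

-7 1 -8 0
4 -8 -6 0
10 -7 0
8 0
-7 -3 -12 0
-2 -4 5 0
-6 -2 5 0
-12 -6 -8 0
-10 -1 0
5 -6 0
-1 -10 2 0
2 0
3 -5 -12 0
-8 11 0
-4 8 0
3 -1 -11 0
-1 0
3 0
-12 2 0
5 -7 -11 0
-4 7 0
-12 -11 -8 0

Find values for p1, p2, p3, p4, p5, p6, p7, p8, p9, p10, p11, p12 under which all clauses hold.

p1 = 0, p2 = 1, p3 = 1, p4 = 0, p5 = 0, p6 = 0, p7 = 0, p8 = 1, p9 = 1, p10 = 0, p11 = 1, p12 = 0

Check each clause:
  1. {p1, ¬p8, ¬p7} — ¬p7 is true.
  2. {¬p8, ¬p6, p4} — ¬p6 is true.
  3. {¬p7, p10} — ¬p7 is true.
  4. {p8} — p8 is true.
  5. {¬p7, ¬p3, ¬p12} — ¬p7 is true.
  6. {¬p4, ¬p2, p5} — ¬p4 is true.
  7. {¬p6, p5, ¬p2} — ¬p6 is true.
  8. {¬p6, ¬p12, ¬p8} — ¬p6 is true.
  9. {¬p10, ¬p1} — ¬p10 is true.
  10. {¬p6, p5} — ¬p6 is true.
  11. {p2, ¬p1, ¬p10} — p2 is true.
  12. {p2} — p2 is true.
  13. {¬p5, p3, ¬p12} — p3 is true.
  14. {p11, ¬p8} — p11 is true.
  15. {¬p4, p8} — p8 is true.
  16. {p3, ¬p11, ¬p1} — p3 is true.
  17. {¬p1} — ¬p1 is true.
  18. {p3} — p3 is true.
  19. {p2, ¬p12} — p2 is true.
  20. {¬p7, p5, ¬p11} — ¬p7 is true.
  21. {p7, ¬p4} — ¬p4 is true.
  22. {¬p8, ¬p12, ¬p11} — ¬p12 is true.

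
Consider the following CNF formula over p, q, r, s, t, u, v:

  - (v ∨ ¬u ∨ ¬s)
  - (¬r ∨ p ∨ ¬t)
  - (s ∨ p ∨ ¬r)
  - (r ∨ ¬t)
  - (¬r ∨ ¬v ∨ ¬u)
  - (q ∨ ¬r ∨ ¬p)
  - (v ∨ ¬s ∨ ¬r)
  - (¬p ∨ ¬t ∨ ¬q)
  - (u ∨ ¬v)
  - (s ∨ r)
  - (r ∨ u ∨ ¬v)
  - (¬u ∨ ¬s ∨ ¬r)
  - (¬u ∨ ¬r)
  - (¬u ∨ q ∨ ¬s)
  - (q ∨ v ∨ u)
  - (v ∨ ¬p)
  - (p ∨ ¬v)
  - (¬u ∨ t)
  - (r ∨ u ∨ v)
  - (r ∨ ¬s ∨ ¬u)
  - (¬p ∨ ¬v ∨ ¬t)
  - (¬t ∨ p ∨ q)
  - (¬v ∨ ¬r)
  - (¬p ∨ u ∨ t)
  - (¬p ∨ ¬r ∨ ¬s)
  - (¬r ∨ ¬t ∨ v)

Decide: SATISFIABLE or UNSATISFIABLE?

r = True:
  propagation gives u=False, v=False, s=False, p=True; an empty clause results — contradiction.
r = False:
  propagation gives t=False, s=True, u=False, v=False; an empty clause results — contradiction.
Every branch closes, so no satisfying assignment exists.

UNSATISFIABLE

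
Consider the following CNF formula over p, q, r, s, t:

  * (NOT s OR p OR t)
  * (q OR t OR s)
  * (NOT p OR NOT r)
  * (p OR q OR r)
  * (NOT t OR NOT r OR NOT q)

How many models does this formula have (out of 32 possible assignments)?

13

Split on p, then q.
  p=T, q=T: remaining (r,s,t) ∈ {(F,F,F); (F,F,T); (F,T,F); (F,T,T)} — 4.
  p=T, q=F: remaining (r,s,t) ∈ {(F,F,T); (F,T,F); (F,T,T)} — 3.
  p=F, q=T: remaining (r,s,t) ∈ {(F,F,F); (F,F,T); (F,T,T); (T,F,F)} — 4.
  p=F, q=F: remaining (r,s,t) ∈ {(T,F,T); (T,T,T)} — 2.
Total: 4 + 3 + 4 + 2 = 13.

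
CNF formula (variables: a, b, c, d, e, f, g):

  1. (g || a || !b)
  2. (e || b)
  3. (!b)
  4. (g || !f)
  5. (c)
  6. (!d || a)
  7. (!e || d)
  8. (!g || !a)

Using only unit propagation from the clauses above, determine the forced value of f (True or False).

(!b) stands alone — b = False.
In (b || e), b is now false; e must hold, so e = True.
(c) stands alone — c = True.
In (d || !e), !e is now false; d must hold, so d = True.
(a || !d) with d = True leaves only a, so a = True.
(!g || !a): since a = True, the clause reduces to (!g). g = False.
(!f || g) with g = False leaves only !f, so f = False.

False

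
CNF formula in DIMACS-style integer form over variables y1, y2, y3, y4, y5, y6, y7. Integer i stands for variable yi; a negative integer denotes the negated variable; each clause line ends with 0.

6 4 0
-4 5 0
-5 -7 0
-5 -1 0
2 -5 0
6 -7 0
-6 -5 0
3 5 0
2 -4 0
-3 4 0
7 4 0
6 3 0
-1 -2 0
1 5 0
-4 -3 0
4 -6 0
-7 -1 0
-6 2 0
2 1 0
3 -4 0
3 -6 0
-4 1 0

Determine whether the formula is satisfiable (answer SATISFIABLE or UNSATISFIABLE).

UNSATISFIABLE

y4 = True:
  propagation gives y5=True, y7=False, y1=False; an empty clause results — contradiction.
y4 = False:
  propagation gives y6=True; an empty clause results — contradiction.
Every branch closes, so no satisfying assignment exists.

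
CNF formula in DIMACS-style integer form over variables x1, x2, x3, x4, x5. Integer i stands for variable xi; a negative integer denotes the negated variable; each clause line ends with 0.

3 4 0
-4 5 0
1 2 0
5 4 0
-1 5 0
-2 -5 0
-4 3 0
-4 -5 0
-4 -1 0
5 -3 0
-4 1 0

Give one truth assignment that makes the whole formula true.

x1=True, x2=False, x3=True, x4=False, x5=True

Check each clause:
  1. (x3 || x4) — x3 is true.
  2. (!x4 || x5) — !x4 is true.
  3. (x1 || x2) — x1 is true.
  4. (x5 || x4) — x5 is true.
  5. (x5 || !x1) — x5 is true.
  6. (!x5 || !x2) — !x2 is true.
  7. (x3 || !x4) — x3 is true.
  8. (!x5 || !x4) — !x4 is true.
  9. (!x1 || !x4) — !x4 is true.
  10. (!x3 || x5) — x5 is true.
  11. (x1 || !x4) — x1 is true.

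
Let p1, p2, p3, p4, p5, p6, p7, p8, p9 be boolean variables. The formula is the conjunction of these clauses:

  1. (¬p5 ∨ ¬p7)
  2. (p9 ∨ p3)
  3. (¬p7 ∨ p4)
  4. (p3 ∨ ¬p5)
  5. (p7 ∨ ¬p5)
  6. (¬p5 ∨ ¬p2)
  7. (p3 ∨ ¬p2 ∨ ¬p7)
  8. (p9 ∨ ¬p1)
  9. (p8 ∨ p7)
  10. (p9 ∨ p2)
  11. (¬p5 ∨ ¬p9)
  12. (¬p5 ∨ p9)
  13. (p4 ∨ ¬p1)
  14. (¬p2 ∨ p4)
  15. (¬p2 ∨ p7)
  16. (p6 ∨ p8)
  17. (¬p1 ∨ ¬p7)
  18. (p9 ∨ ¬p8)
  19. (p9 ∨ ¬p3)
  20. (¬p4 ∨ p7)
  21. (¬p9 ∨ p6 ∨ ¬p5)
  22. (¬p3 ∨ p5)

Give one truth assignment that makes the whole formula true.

p1=F, p2=F, p3=F, p4=T, p5=F, p6=F, p7=T, p8=T, p9=T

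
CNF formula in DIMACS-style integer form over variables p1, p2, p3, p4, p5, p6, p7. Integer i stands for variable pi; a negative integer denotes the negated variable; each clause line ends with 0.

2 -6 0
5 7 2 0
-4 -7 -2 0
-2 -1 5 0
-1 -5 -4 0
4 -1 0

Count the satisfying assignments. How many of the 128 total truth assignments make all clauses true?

38

Split on p2, then p1.
  p2=T, p1=T: a clause becomes empty — 0.
  p2=T, p1=F: p3, p5, p6 free; 3 ways for (p4,p7) × 2^3 = 24.
  p2=F, p1=T: remaining (p3,p4,p5,p6,p7) ∈ {(F,T,F,F,T); (T,T,F,F,T)} — 2.
  p2=F, p1=F: p3, p4 free; 3 ways for (p5,p6,p7) × 2^2 = 12.
Total: 0 + 24 + 2 + 12 = 38.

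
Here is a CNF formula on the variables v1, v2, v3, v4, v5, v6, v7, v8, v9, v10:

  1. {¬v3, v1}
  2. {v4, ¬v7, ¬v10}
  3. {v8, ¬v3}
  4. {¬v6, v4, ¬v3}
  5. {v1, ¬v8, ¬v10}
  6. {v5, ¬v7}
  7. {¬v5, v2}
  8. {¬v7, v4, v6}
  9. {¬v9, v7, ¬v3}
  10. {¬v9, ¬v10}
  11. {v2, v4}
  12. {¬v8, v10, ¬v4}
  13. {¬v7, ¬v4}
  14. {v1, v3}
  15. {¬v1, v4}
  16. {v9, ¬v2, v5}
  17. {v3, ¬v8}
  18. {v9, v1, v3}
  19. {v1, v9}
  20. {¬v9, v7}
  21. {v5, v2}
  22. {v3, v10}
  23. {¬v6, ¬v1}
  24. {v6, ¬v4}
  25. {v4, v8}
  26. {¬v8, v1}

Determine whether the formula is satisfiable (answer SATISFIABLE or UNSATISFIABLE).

UNSATISFIABLE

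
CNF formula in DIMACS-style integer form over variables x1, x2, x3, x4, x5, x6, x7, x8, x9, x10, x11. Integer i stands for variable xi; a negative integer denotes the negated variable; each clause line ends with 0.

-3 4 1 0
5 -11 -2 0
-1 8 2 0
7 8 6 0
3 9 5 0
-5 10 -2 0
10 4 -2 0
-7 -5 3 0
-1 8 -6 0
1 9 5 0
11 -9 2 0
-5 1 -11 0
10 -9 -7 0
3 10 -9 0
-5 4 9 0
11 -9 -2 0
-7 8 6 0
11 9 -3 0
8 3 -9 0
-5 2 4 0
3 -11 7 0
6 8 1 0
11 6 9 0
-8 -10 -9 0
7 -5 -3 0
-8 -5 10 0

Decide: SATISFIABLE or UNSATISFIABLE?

SATISFIABLE

Pure literal: x4 appears only positively; assign x4 = True.
Branch on x1: take x1 = False.
For the remaining variables, x2 = False, x3 = False, x5 = True, x6 = True, x7 = False, x8 = True, x9 = False, x10 = True, x11 = False works.
So x1 = F, x2 = F, x3 = F, x4 = T, x5 = T, x6 = T, x7 = F, x8 = T, x9 = F, x10 = T, x11 = F is a satisfying assignment.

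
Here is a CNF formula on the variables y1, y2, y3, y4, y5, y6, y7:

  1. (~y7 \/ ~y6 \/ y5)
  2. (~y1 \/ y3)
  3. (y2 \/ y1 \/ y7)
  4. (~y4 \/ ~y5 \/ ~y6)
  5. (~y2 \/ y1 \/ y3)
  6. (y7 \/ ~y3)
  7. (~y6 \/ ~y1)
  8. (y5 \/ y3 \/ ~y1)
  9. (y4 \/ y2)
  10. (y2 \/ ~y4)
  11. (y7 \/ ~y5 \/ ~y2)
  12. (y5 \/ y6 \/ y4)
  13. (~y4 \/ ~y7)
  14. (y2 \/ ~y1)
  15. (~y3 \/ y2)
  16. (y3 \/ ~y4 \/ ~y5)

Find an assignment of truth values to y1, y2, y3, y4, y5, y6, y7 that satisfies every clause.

Try y1 = False.
Set y2 = True and propagate.
  then y3 is forced to True.
  then y7 is forced to True.
  then y4 is forced to False.
Try y5 = True.
y6 is now unconstrained; take y6 = False.
Check each clause:
  1. (~y7 \/ ~y6 \/ y5) — ~y6 is true.
  2. (y3 \/ ~y1) — y3 is true.
  3. (y1 \/ y2 \/ y7) — y2 is true.
  4. (~y6 \/ ~y4 \/ ~y5) — ~y6 is true.
  5. (~y2 \/ y3 \/ y1) — y3 is true.
  6. (y7 \/ ~y3) — y7 is true.
  7. (~y6 \/ ~y1) — ~y6 is true.
  8. (y3 \/ ~y1 \/ y5) — y3 is true.
  9. (y2 \/ y4) — y2 is true.
  10. (~y4 \/ y2) — y2 is true.
  11. (y7 \/ ~y5 \/ ~y2) — y7 is true.
  12. (y5 \/ y4 \/ y6) — y5 is true.
  13. (~y4 \/ ~y7) — ~y4 is true.
  14. (y2 \/ ~y1) — y2 is true.
  15. (~y3 \/ y2) — y2 is true.
  16. (y3 \/ ~y5 \/ ~y4) — y3 is true.

y1=False, y2=True, y3=True, y4=False, y5=True, y6=False, y7=True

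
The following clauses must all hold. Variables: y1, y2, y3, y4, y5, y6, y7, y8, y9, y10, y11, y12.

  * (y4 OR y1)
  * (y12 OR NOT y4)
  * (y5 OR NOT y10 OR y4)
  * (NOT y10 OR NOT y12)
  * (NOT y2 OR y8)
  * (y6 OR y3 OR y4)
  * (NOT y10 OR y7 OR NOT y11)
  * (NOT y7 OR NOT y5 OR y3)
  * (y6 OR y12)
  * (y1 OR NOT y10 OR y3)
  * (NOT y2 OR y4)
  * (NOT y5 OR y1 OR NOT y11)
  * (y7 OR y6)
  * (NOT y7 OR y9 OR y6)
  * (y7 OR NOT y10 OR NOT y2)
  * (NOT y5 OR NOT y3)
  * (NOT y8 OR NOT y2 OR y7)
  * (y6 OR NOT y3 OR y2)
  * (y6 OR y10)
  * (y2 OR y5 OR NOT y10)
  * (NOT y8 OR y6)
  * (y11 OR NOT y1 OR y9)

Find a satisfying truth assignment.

y1=T, y2=F, y3=T, y4=F, y5=F, y6=T, y7=F, y8=F, y9=T, y10=F, y11=T, y12=F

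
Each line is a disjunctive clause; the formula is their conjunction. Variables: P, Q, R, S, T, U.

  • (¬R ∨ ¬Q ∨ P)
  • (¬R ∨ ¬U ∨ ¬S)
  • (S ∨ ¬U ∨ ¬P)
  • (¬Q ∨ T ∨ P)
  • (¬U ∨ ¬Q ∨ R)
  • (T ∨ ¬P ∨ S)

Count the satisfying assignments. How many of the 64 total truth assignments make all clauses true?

Split on P, then Q.
  P=T, Q=T: R free; 3 ways for (S,T,U) × 2^1 = 6.
  P=T, Q=F: 8 of the 16 assignments to (R,S,T,U) work.
  P=F, Q=T: remaining (R,S,T,U) ∈ {(F,F,T,F); (F,T,T,F)} — 2.
  P=F, Q=F: T free; 7 ways for (R,S,U) × 2^1 = 14.
Total: 6 + 8 + 2 + 14 = 30.

30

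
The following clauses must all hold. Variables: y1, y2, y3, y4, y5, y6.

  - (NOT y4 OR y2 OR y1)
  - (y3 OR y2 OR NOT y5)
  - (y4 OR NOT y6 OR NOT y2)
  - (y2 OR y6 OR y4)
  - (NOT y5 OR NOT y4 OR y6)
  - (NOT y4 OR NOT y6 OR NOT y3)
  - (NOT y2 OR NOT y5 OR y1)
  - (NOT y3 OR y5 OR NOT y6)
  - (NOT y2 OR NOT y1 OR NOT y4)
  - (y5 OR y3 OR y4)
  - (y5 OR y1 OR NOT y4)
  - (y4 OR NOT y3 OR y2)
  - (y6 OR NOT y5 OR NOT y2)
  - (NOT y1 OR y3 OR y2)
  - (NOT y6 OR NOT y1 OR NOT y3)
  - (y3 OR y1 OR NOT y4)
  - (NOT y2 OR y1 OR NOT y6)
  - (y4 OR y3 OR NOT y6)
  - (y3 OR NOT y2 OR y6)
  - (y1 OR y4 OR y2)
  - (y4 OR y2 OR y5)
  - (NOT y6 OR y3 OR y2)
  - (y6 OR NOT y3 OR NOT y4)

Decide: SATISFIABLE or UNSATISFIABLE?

Set y1 = False and propagate.
For the remaining variables, y2 = True, y3 = True, y4 = False, y5 = False, y6 = False works.
So y1 = F  y2 = T  y3 = T  y4 = F  y5 = F  y6 = F is a satisfying assignment.

SATISFIABLE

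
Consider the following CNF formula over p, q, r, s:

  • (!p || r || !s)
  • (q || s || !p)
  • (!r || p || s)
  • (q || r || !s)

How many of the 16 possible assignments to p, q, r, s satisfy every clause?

9

Split on s, then p.
  s=1, p=1: remaining (q,r) ∈ {(0,1); (1,1)} — 2.
  s=1, p=0: remaining (q,r) ∈ {(0,1); (1,0); (1,1)} — 3.
  s=0, p=1: remaining (q,r) ∈ {(1,0); (1,1)} — 2.
  s=0, p=0: remaining (q,r) ∈ {(0,0); (1,0)} — 2.
Total: 2 + 3 + 2 + 2 = 9.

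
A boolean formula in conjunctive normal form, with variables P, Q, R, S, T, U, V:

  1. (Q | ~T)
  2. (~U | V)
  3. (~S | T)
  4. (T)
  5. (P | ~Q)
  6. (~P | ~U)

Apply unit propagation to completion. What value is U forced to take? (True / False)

False

(T) is a unit clause: T = True.
From (Q | ~T) and T = True: Q = True.
From (P | ~Q) and Q = True: P = True.
From (~P | ~U) and P = True: U = False.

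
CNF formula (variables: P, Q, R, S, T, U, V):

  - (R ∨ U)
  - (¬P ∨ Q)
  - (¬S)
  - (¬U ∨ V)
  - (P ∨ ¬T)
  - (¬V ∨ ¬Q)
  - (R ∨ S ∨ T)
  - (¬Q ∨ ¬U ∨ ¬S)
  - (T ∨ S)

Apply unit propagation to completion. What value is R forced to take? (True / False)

True

(¬S) stands alone — S = False.
(S ∨ T): since S = False, the clause reduces to (T). T = True.
In (¬T ∨ P), ¬T is now false; P must hold, so P = True.
From (Q ∨ ¬P) and P = True: Q = True.
(¬Q ∨ ¬V): since Q = True, the clause reduces to (¬V). V = False.
From (¬U ∨ V) and V = False: U = False.
(U ∨ R) with U = False leaves only R, so R = True.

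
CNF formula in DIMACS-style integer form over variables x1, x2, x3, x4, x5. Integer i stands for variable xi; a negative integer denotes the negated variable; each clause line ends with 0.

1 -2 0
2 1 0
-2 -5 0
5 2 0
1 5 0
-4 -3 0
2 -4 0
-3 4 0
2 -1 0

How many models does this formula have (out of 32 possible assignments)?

2

The models are:
  x1=1 x2=1 x3=0 x4=0 x5=0
  x1=1 x2=1 x3=0 x4=1 x5=0
That's 2 in total.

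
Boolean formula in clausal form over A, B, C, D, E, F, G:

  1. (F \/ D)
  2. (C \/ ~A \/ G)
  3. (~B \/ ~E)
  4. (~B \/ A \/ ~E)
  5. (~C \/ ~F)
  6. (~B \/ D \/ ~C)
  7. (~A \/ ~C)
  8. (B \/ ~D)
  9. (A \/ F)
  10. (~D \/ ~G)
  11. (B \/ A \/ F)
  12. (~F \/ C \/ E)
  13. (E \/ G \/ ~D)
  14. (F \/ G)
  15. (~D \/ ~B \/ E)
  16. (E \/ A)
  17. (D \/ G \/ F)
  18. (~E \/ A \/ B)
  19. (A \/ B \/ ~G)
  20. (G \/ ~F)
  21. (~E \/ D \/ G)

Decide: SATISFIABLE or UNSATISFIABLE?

SATISFIABLE

Branch on A: take A = True.
  then C is forced to False.
  then G is forced to True.
  then D is forced to False.
  then F is forced to True.
  then E is forced to True.
  then B is forced to False.
Every clause has at least one true literal under this assignment.
So A=T, B=F, C=F, D=F, E=T, F=T, G=T is a satisfying assignment.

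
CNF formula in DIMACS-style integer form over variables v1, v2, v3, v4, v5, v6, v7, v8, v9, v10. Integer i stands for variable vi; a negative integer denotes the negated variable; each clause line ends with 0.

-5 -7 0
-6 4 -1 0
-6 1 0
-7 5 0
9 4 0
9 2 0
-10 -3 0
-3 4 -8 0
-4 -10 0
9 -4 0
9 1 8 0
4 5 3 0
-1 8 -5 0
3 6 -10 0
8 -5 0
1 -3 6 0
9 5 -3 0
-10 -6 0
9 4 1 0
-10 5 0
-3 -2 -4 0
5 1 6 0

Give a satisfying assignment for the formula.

Pure literal: v7 appears only negated; assign v7 = False.
Pure literal: v9 appears only positively; assign v9 = True.
Branch on v1: take v1 = True.
The remaining clauses are satisfied by v2 = True, v3 = False, v4 = False, v5 = True, v6 = False, v8 = True, v10 = False.

v1 = True, v2 = True, v3 = False, v4 = False, v5 = True, v6 = False, v7 = False, v8 = True, v9 = True, v10 = False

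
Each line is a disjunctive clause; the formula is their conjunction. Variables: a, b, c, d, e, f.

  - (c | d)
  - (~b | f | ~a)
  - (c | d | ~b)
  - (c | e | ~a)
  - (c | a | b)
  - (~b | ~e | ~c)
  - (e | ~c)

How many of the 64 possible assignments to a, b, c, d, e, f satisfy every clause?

15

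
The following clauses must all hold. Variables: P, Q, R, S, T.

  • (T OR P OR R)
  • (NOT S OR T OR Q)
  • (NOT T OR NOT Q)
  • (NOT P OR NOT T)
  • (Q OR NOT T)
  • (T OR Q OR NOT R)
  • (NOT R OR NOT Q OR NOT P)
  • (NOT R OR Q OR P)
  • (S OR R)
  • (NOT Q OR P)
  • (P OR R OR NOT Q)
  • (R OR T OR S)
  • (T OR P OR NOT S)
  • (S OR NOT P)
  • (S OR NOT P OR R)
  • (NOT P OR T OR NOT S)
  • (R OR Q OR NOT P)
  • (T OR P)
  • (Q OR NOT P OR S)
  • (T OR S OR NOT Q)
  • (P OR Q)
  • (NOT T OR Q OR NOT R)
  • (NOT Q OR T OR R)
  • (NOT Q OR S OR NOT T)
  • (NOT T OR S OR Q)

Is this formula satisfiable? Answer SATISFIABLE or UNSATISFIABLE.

UNSATISFIABLE

Q = True:
  propagation gives T=False, P=True, R=False; an empty clause results — contradiction.
Q = False:
  propagation gives T=False, S=False, R=False; an empty clause results — contradiction.
Every branch closes, so no satisfying assignment exists.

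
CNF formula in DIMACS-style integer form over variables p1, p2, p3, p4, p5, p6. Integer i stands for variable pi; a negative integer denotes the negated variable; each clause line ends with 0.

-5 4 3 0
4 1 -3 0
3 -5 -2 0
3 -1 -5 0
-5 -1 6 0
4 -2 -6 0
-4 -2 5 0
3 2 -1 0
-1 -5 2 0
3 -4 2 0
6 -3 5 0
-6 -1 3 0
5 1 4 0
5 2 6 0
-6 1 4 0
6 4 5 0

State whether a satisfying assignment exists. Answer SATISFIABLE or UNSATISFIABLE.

SATISFIABLE

Branch on p1: take p1 = False.
For the remaining variables, p2 = False, p3 = True, p4 = True, p5 = True, p6 = False works.
So p1 = False, p2 = False, p3 = True, p4 = True, p5 = True, p6 = False is a satisfying assignment.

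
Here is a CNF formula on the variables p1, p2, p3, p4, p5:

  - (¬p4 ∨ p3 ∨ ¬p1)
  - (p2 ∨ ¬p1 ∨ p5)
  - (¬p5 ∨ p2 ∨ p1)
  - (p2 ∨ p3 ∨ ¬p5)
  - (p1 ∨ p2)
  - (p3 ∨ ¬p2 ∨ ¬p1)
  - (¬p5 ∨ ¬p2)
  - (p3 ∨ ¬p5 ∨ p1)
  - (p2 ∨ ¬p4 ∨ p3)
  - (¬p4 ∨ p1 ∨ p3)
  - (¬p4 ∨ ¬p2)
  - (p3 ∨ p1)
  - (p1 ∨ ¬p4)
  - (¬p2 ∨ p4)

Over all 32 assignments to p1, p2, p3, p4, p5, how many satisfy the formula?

The models are:
  p1=T p2=F p3=T p4=F p5=T
  p1=T p2=F p3=T p4=T p5=T
That's 2 in total.

2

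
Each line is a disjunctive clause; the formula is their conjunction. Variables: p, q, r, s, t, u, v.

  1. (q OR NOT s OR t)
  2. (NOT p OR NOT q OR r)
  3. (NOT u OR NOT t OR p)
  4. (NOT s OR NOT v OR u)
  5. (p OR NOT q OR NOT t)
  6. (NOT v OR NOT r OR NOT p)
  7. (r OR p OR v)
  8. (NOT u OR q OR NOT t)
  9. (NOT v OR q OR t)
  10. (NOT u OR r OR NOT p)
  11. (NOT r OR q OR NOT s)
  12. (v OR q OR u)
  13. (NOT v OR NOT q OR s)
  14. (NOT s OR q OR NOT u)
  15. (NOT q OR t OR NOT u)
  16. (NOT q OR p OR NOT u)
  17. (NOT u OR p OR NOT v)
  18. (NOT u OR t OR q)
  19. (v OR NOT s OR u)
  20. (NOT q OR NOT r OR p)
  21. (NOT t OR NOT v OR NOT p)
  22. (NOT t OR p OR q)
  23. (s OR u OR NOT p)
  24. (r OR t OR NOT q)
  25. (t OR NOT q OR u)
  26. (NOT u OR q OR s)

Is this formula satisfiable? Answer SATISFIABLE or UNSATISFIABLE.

Try p = True.
Set q = True and propagate.
  then r is forced to True.
  then v is forced to False.
Set s = False and propagate.
  then u is forced to True.
  then t is forced to True.
Every clause has at least one true literal under this assignment.
So p = True, q = True, r = True, s = False, t = True, u = True, v = False is a satisfying assignment.

SATISFIABLE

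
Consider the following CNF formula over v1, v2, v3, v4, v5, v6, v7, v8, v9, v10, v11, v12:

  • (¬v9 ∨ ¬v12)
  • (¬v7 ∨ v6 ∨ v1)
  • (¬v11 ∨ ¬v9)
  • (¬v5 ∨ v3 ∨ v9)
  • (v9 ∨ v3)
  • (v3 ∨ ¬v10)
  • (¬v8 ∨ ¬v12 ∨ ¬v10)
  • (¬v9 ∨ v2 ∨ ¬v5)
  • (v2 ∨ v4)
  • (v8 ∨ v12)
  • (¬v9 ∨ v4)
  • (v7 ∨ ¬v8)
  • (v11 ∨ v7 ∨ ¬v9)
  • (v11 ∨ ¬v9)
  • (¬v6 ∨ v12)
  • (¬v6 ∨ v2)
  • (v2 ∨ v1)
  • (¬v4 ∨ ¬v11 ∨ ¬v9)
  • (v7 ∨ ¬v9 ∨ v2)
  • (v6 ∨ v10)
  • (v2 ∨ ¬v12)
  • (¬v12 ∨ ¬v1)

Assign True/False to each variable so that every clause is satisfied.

v1=F, v2=T, v3=T, v4=T, v5=F, v6=F, v7=F, v8=F, v9=F, v10=T, v11=F, v12=T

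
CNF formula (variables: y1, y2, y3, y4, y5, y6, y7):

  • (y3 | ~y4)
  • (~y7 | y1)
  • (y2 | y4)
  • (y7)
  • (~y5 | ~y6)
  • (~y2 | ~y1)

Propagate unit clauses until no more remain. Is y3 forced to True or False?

True

Unit clause (y7) sets y7 = True.
In (y1 | ~y7), ~y7 is now false; y1 must hold, so y1 = True.
(~y2 | ~y1) with y1 = True leaves only ~y2, so y2 = False.
(y4 | y2): since y2 = False, the clause reduces to (y4). y4 = True.
(y3 | ~y4): since y4 = True, the clause reduces to (y3). y3 = True.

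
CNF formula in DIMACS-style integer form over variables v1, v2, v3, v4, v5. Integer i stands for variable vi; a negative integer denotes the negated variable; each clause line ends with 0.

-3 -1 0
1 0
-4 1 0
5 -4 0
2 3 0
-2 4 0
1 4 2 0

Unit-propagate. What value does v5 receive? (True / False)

True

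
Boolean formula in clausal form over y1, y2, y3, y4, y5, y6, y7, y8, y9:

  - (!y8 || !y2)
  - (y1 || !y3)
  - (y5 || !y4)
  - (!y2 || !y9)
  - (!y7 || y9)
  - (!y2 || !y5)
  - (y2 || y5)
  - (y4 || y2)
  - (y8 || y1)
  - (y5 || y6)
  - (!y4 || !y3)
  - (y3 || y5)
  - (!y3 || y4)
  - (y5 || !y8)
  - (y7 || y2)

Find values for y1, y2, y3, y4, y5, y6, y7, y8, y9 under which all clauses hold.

Pure literal: y6 appears only positively; assign y6 = True.
Try y1 = False.
  then y3 is forced to False.
  then y8 is forced to True.
  then y2 is forced to False.
  then y5 is forced to True.
  then y4 is forced to True.
  then y7 is forced to True.
  then y9 is forced to True.
Every clause has at least one true literal under this assignment.

y1=False, y2=False, y3=False, y4=True, y5=True, y6=True, y7=True, y8=True, y9=True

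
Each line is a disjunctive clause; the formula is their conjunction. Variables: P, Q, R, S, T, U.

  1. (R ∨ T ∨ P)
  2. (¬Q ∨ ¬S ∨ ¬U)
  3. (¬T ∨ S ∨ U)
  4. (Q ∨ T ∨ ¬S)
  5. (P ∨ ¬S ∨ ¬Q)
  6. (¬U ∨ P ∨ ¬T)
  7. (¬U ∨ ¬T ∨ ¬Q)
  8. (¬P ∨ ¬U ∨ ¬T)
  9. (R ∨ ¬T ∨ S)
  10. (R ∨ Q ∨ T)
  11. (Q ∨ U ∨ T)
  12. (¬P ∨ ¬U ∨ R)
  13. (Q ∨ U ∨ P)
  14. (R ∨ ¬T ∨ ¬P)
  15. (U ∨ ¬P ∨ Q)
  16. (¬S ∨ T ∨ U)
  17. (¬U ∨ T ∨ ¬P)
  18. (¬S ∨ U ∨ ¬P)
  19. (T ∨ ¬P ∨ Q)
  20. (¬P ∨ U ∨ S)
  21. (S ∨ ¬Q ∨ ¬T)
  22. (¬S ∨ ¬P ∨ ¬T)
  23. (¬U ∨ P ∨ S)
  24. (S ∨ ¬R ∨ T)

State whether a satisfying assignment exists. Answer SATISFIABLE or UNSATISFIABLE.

UNSATISFIABLE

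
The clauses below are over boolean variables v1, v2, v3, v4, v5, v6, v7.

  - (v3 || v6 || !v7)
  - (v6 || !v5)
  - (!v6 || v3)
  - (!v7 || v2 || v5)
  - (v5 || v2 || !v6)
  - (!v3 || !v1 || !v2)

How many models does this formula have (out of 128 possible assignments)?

32

Case analysis on v6 and v2:
  v6=1, v2=1: forces v1=0; v3=1; v4, v5, v7 free → 2^3 = 8.
  v6=1, v2=0: forces v3=1; v5=1; v1, v4, v7 free → 2^3 = 8.
  v6=0, v2=1: v4 free; 4 ways for (v1,v3,v5,v7) × 2^1 = 8.
  v6=0, v2=0: forces v5=0; v7=0; v1, v3, v4 free → 2^3 = 8.
Total: 8 + 8 + 8 + 8 = 32.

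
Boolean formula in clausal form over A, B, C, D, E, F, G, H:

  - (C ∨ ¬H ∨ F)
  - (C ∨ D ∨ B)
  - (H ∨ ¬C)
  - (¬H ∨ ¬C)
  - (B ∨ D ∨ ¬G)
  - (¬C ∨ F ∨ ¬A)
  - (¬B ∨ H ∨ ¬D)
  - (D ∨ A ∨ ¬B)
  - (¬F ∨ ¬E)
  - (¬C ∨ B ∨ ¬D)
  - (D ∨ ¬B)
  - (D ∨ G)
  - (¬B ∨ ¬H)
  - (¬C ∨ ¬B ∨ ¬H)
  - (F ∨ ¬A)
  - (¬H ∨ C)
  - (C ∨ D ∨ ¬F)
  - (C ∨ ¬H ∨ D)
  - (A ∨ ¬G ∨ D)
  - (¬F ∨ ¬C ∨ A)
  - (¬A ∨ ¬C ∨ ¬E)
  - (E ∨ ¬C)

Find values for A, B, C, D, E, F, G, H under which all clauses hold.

Branch on A: take A = False.
Branch on B: take B = False.
For the remaining variables, C = False, D = True, E = False, F = True, G = False, H = False works.
Every clause has at least one true literal under this assignment.

A=F  B=F  C=F  D=T  E=F  F=T  G=F  H=F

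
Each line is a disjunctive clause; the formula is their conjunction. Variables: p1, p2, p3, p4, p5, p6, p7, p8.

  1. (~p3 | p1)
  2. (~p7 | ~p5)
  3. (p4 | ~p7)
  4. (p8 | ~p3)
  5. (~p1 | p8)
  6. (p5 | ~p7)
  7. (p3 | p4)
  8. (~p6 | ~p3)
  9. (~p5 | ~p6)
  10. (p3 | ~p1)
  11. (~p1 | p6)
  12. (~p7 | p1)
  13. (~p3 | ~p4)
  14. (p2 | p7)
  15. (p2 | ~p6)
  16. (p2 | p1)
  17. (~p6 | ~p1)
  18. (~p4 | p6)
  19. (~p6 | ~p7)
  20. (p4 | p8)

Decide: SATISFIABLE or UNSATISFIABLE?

SATISFIABLE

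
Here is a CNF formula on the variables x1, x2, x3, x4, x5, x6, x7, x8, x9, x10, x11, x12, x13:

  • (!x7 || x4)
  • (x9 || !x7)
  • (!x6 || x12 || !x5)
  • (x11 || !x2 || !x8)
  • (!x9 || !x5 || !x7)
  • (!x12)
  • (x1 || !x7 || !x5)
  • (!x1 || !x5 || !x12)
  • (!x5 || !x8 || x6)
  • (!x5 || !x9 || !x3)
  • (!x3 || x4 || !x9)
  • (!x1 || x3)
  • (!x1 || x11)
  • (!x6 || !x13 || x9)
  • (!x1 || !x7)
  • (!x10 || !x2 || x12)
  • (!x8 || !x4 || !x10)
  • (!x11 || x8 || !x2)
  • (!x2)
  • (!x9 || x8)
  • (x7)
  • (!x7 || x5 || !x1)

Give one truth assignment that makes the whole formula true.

x1 = F  x2 = F  x3 = F  x4 = T  x5 = F  x6 = T  x7 = T  x8 = T  x9 = T  x10 = F  x11 = F  x12 = F  x13 = T

Unit propagation: (!x12) forces x12 = False.
(!x2) is a unit clause, so x2 = False.
(x7) is a unit clause, so x7 = True.
The clause (x4) is unit: x4 must be True.
(x9) is a unit clause, so x9 = True.
(!x5) is a unit clause, so x5 = False.
The clause (!x1) is unit: x1 must be False.
The clause (x8) is unit: x8 must be True.
The clause (!x10) is unit: x10 must be False.
x3, x6, x11, x13 are now unconstrained; take x3 = False, x6 = True, x11 = False, x13 = True.
Every clause has at least one true literal under this assignment.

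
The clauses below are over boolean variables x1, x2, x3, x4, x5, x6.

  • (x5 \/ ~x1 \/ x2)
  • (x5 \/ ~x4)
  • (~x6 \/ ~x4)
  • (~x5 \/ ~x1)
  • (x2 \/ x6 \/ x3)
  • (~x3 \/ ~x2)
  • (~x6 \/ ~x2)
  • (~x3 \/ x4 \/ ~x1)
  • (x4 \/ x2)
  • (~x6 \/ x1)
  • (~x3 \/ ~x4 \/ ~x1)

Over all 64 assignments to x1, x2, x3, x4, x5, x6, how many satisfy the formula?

5

Satisfying assignments:
  x1=F x2=F x3=T x4=T x5=T x6=F
  x1=F x2=T x3=F x4=F x5=F x6=F
  x1=F x2=T x3=F x4=F x5=T x6=F
  x1=F x2=T x3=F x4=T x5=T x6=F
  x1=T x2=T x3=F x4=F x5=F x6=F
Count: 5.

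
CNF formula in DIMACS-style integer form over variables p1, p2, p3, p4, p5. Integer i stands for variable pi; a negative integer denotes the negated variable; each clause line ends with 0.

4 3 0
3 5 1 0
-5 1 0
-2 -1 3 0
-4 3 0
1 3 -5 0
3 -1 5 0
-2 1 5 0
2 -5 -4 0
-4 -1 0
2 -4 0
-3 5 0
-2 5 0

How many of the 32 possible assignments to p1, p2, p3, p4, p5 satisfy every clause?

2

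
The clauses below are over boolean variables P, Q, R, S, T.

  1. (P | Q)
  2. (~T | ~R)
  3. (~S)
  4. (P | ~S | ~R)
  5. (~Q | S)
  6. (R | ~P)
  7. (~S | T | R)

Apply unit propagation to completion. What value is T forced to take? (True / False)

False

(~S) is a unit clause: S = False.
(~Q | S): since S = False, the clause reduces to (~Q). Q = False.
From (P | Q) and Q = False: P = True.
In (R | ~P), ~P is now false; R must hold, so R = True.
(~R | ~T): since R = True, the clause reduces to (~T). T = False.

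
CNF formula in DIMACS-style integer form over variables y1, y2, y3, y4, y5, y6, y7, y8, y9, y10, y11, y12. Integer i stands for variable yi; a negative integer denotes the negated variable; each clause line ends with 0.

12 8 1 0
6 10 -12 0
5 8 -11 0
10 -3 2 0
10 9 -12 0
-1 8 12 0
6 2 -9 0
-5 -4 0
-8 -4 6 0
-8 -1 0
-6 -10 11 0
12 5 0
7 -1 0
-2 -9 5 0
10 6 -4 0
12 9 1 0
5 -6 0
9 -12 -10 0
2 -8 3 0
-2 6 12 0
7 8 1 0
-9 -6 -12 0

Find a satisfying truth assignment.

y1=F, y2=T, y3=T, y4=F, y5=T, y6=T, y7=F, y8=T, y9=T, y10=F, y11=F, y12=F

Check each clause:
  1. (y12 OR y1 OR y8) — y8 is true.
  2. (y10 OR NOT y12 OR y6) — NOT y12 is true.
  3. (NOT y11 OR y8 OR y5) — y8 is true.
  4. (y10 OR y2 OR NOT y3) — y2 is true.
  5. (y9 OR y10 OR NOT y12) — y9 is true.
  6. (y12 OR NOT y1 OR y8) — y8 is true.
  7. (NOT y9 OR y2 OR y6) — y2 is true.
  8. (NOT y5 OR NOT y4) — NOT y4 is true.
  9. (NOT y4 OR NOT y8 OR y6) — NOT y4 is true.
  10. (NOT y1 OR NOT y8) — NOT y1 is true.
  11. (y11 OR NOT y6 OR NOT y10) — NOT y10 is true.
  12. (y12 OR y5) — y5 is true.
  13. (NOT y1 OR y7) — NOT y1 is true.
  14. (NOT y2 OR NOT y9 OR y5) — y5 is true.
  15. (y10 OR NOT y4 OR y6) — NOT y4 is true.
  16. (y9 OR y12 OR y1) — y9 is true.
  17. (y5 OR NOT y6) — y5 is true.
  18. (y9 OR NOT y10 OR NOT y12) — y9 is true.
  19. (y3 OR y2 OR NOT y8) — y2 is true.
  20. (y6 OR NOT y2 OR y12) — y6 is true.
  21. (y7 OR y8 OR y1) — y8 is true.
  22. (NOT y9 OR NOT y6 OR NOT y12) — NOT y12 is true.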